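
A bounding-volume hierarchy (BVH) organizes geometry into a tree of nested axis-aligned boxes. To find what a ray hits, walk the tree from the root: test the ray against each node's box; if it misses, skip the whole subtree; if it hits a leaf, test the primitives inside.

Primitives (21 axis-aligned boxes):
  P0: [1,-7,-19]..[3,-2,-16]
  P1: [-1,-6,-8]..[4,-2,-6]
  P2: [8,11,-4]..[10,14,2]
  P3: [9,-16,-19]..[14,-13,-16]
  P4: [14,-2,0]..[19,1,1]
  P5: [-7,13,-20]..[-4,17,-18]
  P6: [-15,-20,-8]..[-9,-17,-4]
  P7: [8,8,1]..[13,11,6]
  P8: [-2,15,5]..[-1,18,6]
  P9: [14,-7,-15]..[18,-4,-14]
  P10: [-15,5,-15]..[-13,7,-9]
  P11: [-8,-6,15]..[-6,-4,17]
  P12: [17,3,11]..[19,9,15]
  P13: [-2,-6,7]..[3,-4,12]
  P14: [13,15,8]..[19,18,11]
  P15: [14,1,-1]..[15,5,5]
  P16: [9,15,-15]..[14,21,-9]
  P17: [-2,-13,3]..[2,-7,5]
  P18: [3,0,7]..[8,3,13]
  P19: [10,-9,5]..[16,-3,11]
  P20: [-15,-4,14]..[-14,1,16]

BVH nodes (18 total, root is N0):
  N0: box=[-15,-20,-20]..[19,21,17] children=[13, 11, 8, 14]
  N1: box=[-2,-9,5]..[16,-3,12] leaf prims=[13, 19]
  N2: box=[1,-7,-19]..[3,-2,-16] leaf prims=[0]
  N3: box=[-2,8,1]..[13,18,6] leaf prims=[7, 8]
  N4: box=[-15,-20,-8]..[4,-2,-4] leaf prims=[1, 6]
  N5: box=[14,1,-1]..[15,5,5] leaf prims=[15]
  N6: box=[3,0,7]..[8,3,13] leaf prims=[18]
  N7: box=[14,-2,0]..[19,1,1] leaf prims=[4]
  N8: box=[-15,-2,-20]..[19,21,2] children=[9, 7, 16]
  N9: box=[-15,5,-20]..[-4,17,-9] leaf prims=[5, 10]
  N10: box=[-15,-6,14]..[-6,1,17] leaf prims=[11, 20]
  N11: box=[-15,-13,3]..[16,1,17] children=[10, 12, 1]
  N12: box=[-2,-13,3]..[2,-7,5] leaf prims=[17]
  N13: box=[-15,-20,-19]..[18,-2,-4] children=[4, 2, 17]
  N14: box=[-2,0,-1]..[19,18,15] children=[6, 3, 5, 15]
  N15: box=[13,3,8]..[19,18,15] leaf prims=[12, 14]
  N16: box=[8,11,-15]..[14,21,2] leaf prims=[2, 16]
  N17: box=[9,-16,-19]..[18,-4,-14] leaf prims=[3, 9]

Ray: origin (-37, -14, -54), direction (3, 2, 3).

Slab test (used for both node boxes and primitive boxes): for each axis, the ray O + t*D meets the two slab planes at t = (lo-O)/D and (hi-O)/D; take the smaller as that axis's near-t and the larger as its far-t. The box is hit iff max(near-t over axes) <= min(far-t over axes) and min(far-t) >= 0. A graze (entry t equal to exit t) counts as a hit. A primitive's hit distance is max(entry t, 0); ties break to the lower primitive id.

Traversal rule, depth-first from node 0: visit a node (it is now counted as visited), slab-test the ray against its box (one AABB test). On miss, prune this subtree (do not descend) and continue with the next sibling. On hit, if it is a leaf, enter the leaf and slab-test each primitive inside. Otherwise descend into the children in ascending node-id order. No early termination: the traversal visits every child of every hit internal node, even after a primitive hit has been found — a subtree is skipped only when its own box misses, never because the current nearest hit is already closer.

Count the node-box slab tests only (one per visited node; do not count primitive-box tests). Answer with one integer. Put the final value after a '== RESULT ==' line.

Trace the traversal:
N0 x:[22/3,56/3] y:[-3,35/2] z:[34/3,71/3] -> hit [34/3,35/2], descend [8, 11, 13, 14]
  N8 x:[22/3,56/3] y:[6,35/2] z:[34/3,56/3] -> hit [34/3,35/2], descend [7, 9, 16]
    N7 x:[17,56/3] y:[6,15/2] z:[18,55/3] -> miss, prune
    N9 x:[22/3,11] y:[19/2,31/2] z:[34/3,15] -> miss, prune
    N16 x:[15,17] y:[25/2,35/2] z:[13,56/3] -> hit [15,17] leaf, test {P2(miss), P16(miss)}
  N11 x:[22/3,53/3] y:[1/2,15/2] z:[19,71/3] -> miss, prune
  N13 x:[22/3,55/3] y:[-3,6] z:[35/3,50/3] -> miss, prune
  N14 x:[35/3,56/3] y:[7,16] z:[53/3,23] -> miss, prune

order=[0, 8, 7, 9, 16, 11, 13, 14]  |boxes|=8  |leaves|=1  hit=miss

== RESULT ==
8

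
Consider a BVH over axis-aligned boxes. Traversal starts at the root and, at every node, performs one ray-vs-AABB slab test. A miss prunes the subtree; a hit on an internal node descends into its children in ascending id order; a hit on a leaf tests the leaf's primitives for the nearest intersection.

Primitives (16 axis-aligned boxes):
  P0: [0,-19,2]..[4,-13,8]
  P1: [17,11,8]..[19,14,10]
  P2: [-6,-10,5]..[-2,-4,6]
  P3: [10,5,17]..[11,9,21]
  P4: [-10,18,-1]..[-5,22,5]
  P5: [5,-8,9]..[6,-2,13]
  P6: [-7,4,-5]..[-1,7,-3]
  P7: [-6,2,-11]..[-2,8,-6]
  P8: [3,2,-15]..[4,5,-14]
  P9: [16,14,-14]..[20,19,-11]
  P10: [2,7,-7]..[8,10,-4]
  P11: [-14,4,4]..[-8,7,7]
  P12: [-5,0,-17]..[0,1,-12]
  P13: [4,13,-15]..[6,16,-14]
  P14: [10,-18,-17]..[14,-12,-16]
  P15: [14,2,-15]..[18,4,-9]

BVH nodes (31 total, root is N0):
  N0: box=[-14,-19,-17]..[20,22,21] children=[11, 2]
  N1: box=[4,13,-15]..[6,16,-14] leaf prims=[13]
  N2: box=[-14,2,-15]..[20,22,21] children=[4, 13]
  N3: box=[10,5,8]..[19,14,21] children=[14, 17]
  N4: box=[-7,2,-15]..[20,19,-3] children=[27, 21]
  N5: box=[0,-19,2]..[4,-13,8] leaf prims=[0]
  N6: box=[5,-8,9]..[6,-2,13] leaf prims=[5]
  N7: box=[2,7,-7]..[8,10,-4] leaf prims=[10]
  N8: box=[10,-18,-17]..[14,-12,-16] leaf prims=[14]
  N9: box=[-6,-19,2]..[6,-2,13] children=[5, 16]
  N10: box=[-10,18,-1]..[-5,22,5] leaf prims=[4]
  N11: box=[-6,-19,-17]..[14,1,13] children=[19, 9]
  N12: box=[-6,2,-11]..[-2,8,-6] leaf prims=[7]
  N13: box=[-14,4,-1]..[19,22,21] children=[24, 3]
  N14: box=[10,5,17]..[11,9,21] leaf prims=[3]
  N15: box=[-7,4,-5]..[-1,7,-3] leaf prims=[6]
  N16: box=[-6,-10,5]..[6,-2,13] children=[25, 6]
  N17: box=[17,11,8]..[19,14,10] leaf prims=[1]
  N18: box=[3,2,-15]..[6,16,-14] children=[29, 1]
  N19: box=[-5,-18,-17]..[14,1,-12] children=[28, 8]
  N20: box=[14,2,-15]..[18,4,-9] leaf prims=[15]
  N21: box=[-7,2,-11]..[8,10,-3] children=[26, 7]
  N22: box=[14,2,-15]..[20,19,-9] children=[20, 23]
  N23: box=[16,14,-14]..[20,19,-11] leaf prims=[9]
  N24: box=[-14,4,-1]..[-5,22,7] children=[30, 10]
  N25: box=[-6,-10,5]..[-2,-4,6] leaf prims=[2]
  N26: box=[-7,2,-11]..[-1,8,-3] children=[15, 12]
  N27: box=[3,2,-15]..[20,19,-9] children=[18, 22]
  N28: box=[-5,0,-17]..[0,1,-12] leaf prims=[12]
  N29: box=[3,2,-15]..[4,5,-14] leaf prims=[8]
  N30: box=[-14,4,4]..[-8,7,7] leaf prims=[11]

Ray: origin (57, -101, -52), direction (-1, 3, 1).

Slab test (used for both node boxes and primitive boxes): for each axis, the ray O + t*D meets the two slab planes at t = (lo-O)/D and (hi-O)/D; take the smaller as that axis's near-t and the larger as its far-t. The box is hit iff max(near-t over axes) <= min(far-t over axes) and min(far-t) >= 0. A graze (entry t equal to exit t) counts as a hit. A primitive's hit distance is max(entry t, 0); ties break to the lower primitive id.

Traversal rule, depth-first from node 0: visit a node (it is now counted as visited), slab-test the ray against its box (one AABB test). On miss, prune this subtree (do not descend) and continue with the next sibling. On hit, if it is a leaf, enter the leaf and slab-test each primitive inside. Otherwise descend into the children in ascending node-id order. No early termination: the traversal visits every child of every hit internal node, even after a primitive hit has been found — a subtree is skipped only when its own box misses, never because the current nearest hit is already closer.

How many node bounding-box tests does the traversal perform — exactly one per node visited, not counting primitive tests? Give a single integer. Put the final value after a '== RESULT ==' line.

Traverse from the root:
N0 x:[37,71] y:[82/3,41] z:[35,73] -> hit [37,41], descend [2, 11]
  N2 x:[37,71] y:[103/3,41] z:[37,73] -> hit [37,41], descend [4, 13]
    N4 x:[37,64] y:[103/3,40] z:[37,49] -> hit [37,40], descend [21, 27]
      N21 x:[49,64] y:[103/3,37] z:[41,49] -> miss, prune
      N27 x:[37,54] y:[103/3,40] z:[37,43] -> hit [37,40], descend [18, 22]
        N18 x:[51,54] y:[103/3,39] z:[37,38] -> miss, prune
        N22 x:[37,43] y:[103/3,40] z:[37,43] -> hit [37,40], descend [20, 23]
          N20 x:[39,43] y:[103/3,35] z:[37,43] -> miss, prune
          N23 x:[37,41] y:[115/3,40] z:[38,41] -> hit [115/3,40] leaf, test {P9@t=115/3}
    N13 x:[38,71] y:[35,41] z:[51,73] -> miss, prune
  N11 x:[43,63] y:[82/3,34] z:[35,65] -> miss, prune

11 AABB tests over nodes [0, 2, 4, 21, 27, 18, 22, 20, 23, 13, 11]; 1 leaf entered; closest P9.

== RESULT ==
11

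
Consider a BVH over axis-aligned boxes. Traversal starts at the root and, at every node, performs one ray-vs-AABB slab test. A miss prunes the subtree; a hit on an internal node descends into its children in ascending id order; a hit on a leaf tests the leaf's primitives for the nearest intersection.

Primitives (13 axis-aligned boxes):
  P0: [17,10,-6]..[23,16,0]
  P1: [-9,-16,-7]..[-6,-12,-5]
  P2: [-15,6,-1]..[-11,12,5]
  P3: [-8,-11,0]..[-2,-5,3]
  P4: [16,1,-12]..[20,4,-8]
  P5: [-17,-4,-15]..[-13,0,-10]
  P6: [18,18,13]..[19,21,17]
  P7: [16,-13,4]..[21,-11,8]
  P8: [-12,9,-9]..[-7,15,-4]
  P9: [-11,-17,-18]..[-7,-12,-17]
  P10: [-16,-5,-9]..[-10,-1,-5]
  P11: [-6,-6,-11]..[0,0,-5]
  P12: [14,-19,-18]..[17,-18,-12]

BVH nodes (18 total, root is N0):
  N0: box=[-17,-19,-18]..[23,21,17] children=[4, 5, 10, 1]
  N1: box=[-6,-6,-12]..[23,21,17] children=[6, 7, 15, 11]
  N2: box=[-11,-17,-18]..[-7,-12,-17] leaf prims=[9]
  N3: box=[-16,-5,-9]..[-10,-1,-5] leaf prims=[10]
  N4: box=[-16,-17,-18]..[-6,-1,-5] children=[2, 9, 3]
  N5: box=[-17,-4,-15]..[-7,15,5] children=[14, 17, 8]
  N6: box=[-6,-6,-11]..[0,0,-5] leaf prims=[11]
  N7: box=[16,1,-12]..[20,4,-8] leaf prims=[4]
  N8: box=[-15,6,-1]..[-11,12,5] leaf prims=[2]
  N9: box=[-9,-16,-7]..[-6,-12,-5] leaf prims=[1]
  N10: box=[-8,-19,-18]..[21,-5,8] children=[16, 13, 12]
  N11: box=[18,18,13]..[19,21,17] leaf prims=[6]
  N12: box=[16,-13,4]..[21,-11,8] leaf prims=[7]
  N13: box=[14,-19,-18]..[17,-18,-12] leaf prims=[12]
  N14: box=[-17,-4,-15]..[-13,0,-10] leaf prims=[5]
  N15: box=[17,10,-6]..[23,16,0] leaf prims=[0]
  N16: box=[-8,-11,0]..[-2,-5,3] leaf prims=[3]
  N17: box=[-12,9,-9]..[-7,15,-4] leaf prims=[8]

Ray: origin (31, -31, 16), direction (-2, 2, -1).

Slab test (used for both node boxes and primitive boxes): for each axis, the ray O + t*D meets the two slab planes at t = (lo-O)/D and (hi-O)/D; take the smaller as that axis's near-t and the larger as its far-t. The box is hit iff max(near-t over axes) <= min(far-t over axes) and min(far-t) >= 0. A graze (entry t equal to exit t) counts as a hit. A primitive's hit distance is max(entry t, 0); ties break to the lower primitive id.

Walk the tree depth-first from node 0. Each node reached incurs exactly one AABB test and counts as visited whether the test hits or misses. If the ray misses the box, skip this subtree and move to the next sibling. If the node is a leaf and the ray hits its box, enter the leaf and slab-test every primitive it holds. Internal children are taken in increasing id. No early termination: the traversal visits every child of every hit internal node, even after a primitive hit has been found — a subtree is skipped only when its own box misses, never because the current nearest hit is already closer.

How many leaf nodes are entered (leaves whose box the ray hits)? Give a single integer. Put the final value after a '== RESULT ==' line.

Walk:
N0 x:[4,24] y:[6,26] z:[-1,34] -> hit [6,24], descend [1, 4, 5, 10]
  N1 x:[4,37/2] y:[25/2,26] z:[-1,28] -> hit [25/2,37/2], descend [6, 7, 11, 15]
    N6 x:[31/2,37/2] y:[25/2,31/2] z:[21,27] -> miss, prune
    N7 x:[11/2,15/2] y:[16,35/2] z:[24,28] -> miss, prune
    N11 x:[6,13/2] y:[49/2,26] z:[-1,3] -> miss, prune
    N15 x:[4,7] y:[41/2,47/2] z:[16,22] -> miss, prune
  N4 x:[37/2,47/2] y:[7,15] z:[21,34] -> miss, prune
  N5 x:[19,24] y:[27/2,23] z:[11,31] -> hit [19,23], descend [8, 14, 17]
    N8 x:[21,23] y:[37/2,43/2] z:[11,17] -> miss, prune
    N14 x:[22,24] y:[27/2,31/2] z:[26,31] -> miss, prune
    N17 x:[19,43/2] y:[20,23] z:[20,25] -> hit [20,43/2] leaf, test {P8@t=20}
  N10 x:[5,39/2] y:[6,13] z:[8,34] -> hit [8,13], descend [12, 13, 16]
    N12 x:[5,15/2] y:[9,10] z:[8,12] -> miss, prune
    N13 x:[7,17/2] y:[6,13/2] z:[28,34] -> miss, prune
    N16 x:[33/2,39/2] y:[10,13] z:[13,16] -> miss, prune

15 AABB tests over nodes [0, 1, 6, 7, 11, 15, 4, 5, 8, 14, 17, 10, 12, 13, 16]; 1 leaf entered; closest P8.

== RESULT ==
1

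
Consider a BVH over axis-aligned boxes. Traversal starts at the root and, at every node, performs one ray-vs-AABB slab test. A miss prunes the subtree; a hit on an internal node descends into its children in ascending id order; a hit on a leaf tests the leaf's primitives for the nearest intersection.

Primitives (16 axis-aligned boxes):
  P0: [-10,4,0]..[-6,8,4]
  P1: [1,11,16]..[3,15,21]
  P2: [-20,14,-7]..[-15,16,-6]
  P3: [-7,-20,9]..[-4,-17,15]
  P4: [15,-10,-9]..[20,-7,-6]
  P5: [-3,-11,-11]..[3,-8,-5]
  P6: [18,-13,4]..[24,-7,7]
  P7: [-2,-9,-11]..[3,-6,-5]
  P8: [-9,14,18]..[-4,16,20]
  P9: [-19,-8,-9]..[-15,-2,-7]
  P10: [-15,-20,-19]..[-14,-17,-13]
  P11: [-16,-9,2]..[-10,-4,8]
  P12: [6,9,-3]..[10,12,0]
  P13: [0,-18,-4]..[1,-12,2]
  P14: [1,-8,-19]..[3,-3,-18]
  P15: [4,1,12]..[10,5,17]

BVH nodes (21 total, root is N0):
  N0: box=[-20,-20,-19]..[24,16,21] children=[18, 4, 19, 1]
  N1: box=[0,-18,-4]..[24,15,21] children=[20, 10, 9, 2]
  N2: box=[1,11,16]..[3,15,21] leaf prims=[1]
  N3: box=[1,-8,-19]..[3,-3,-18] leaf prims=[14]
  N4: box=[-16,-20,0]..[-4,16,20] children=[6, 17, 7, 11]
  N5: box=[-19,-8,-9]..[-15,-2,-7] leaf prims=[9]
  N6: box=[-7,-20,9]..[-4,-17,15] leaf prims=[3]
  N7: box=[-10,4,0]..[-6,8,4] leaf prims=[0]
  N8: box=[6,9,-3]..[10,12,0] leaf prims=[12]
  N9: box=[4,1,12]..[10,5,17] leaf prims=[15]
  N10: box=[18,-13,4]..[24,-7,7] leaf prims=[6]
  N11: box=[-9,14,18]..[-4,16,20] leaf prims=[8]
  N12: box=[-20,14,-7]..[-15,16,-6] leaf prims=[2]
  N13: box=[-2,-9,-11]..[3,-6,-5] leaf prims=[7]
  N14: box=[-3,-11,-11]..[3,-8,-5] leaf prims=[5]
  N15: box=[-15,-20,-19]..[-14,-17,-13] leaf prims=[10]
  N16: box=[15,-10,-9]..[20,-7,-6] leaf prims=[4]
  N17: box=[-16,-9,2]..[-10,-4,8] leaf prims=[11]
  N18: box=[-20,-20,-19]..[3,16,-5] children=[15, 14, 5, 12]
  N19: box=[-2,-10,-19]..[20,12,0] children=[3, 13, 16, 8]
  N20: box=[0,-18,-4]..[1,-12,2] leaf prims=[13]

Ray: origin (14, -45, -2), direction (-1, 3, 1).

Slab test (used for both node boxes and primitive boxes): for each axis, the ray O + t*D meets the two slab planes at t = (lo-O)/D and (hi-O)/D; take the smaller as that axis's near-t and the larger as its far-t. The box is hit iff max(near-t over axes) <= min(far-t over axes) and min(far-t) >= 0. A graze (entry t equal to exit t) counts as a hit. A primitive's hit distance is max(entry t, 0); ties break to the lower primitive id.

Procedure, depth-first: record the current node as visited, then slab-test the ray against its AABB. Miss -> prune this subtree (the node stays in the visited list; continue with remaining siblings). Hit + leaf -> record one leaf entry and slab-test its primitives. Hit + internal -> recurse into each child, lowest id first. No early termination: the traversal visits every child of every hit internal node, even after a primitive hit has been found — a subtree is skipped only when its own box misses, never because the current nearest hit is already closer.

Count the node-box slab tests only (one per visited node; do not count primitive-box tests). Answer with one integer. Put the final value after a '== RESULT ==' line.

Traverse from the root:
N0 x:[-10,34] y:[25/3,61/3] z:[-17,23] -> hit [25/3,61/3], descend [1, 4, 18, 19]
  N1 x:[-10,14] y:[9,20] z:[-2,23] -> hit [9,14], descend [2, 9, 10, 20]
    N2 x:[11,13] y:[56/3,20] z:[18,23] -> miss, prune
    N9 x:[4,10] y:[46/3,50/3] z:[14,19] -> miss, prune
    N10 x:[-10,-4] y:[32/3,38/3] z:[6,9] -> miss, prune
    N20 x:[13,14] y:[9,11] z:[-2,4] -> miss, prune
  N4 x:[18,30] y:[25/3,61/3] z:[2,22] -> hit [18,61/3], descend [6, 7, 11, 17]
    N6 x:[18,21] y:[25/3,28/3] z:[11,17] -> miss, prune
    N7 x:[20,24] y:[49/3,53/3] z:[2,6] -> miss, prune
    N11 x:[18,23] y:[59/3,61/3] z:[20,22] -> hit [20,61/3] leaf, test {P8@t=20}
    N17 x:[24,30] y:[12,41/3] z:[4,10] -> miss, prune
  N18 x:[11,34] y:[25/3,61/3] z:[-17,-3] -> miss, prune
  N19 x:[-6,16] y:[35/3,19] z:[-17,2] -> miss, prune

13 AABB tests over nodes [0, 1, 2, 9, 10, 20, 4, 6, 7, 11, 17, 18, 19]; 1 leaf entered; closest P8.

== RESULT ==
13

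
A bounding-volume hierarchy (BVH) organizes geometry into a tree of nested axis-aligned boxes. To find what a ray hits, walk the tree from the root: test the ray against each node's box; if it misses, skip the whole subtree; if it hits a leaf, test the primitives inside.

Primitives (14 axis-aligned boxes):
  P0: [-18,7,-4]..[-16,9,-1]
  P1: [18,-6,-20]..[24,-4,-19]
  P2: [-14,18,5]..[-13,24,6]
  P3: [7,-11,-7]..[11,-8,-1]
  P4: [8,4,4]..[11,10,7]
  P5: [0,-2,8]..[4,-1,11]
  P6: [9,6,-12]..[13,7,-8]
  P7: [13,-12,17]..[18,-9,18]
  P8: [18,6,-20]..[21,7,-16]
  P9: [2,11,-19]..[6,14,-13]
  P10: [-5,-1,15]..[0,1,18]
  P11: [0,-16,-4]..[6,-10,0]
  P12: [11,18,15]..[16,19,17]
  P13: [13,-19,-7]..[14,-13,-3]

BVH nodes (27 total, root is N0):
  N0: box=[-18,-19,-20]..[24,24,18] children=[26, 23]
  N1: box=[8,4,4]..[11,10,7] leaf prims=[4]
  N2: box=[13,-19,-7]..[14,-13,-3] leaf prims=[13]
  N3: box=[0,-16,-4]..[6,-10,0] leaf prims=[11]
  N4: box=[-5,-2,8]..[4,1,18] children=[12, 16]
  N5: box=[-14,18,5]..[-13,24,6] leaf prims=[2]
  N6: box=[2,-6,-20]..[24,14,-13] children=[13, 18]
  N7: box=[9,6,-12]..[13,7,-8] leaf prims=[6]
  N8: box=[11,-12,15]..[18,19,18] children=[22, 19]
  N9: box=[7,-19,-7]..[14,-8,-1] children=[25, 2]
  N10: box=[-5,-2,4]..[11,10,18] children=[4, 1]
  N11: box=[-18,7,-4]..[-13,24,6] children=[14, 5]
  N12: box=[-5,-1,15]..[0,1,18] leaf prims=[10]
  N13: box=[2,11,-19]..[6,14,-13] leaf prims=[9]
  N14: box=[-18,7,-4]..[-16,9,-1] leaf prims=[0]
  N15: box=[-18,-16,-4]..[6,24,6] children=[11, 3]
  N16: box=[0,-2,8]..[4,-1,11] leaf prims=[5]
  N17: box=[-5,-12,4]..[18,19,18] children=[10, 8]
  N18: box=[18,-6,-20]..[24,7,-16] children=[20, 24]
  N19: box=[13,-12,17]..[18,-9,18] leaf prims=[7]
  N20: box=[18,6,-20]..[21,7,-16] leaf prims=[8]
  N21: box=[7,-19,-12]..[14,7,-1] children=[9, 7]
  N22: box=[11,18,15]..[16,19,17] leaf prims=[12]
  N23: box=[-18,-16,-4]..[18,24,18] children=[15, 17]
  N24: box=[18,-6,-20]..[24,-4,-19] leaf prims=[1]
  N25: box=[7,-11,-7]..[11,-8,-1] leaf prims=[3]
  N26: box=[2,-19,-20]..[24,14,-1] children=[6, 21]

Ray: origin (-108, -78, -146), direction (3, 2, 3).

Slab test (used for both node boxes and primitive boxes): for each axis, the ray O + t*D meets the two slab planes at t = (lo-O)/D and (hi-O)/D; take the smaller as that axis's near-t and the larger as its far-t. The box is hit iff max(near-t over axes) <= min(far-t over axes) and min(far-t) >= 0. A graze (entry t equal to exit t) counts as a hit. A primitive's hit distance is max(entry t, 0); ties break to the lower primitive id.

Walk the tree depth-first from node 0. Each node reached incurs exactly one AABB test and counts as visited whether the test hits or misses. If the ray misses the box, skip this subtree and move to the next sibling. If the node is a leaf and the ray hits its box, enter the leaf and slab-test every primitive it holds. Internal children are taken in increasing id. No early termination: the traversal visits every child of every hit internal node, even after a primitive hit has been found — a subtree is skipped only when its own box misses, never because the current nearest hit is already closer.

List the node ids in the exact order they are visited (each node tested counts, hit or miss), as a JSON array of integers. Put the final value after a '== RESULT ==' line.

Traverse from the root:
N0 x:[30,44] y:[59/2,51] z:[42,164/3] -> hit [42,44], descend [23, 26]
  N23 x:[30,42] y:[31,51] z:[142/3,164/3] -> miss, prune
  N26 x:[110/3,44] y:[59/2,46] z:[42,145/3] -> hit [42,44], descend [6, 21]
    N6 x:[110/3,44] y:[36,46] z:[42,133/3] -> hit [42,44], descend [13, 18]
      N13 x:[110/3,38] y:[89/2,46] z:[127/3,133/3] -> miss, prune
      N18 x:[42,44] y:[36,85/2] z:[42,130/3] -> hit [42,85/2], descend [20, 24]
        N20 x:[42,43] y:[42,85/2] z:[42,130/3] -> hit [42,85/2] leaf, test {P8@t=42}
        N24 x:[42,44] y:[36,37] z:[42,127/3] -> miss, prune
    N21 x:[115/3,122/3] y:[59/2,85/2] z:[134/3,145/3] -> miss, prune

order=[0, 23, 26, 6, 13, 18, 20, 24, 21]  |boxes|=9  |leaves|=1  hit=P8

== RESULT ==
[0, 23, 26, 6, 13, 18, 20, 24, 21]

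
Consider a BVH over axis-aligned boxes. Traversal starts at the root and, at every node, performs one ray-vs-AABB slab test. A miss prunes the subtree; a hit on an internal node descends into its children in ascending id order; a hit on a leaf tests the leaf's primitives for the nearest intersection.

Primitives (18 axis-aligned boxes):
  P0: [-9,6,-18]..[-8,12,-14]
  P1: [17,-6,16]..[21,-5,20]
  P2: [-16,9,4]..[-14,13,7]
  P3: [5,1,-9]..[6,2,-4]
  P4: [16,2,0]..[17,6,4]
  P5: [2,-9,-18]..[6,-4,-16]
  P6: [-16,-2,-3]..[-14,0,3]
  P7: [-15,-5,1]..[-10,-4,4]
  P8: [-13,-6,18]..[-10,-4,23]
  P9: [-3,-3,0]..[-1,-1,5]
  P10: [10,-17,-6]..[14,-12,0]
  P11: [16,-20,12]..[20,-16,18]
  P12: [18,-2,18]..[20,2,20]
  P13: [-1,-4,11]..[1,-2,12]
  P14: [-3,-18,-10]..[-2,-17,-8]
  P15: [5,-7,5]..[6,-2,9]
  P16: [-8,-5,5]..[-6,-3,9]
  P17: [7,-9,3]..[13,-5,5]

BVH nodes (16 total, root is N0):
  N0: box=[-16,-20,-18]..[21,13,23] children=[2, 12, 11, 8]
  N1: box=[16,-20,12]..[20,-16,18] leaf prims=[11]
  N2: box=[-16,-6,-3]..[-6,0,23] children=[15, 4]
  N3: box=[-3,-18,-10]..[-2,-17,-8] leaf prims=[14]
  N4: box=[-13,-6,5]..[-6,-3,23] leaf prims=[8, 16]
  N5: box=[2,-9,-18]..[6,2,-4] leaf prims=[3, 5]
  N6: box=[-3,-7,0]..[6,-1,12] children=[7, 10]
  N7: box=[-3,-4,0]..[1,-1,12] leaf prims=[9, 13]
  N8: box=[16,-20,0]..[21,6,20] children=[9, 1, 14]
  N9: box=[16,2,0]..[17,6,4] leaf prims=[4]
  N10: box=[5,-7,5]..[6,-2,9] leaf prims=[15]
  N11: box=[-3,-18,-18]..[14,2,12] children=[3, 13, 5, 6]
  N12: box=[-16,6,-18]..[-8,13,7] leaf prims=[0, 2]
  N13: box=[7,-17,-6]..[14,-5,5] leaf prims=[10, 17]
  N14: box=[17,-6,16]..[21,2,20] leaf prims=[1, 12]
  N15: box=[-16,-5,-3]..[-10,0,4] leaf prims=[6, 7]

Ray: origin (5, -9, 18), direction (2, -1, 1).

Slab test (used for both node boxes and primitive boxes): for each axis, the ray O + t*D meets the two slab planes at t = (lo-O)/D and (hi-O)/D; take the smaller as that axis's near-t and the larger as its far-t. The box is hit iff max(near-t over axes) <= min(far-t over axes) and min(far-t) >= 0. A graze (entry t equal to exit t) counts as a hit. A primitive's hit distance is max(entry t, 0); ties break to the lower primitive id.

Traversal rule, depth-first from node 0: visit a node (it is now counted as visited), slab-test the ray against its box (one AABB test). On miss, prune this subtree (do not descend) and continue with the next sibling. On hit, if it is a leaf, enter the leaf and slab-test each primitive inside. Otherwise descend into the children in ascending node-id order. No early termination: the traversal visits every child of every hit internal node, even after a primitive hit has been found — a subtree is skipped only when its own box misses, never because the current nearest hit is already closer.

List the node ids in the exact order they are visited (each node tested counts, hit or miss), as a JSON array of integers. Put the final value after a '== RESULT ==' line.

Trace the traversal:
N0 x:[-21/2,8] y:[-22,11] z:[-36,5] -> hit [-21/2,5], descend [2, 8, 11, 12]
  N2 x:[-21/2,-11/2] y:[-9,-3] z:[-21,5] -> miss, prune
  N8 x:[11/2,8] y:[-15,11] z:[-18,2] -> miss, prune
  N11 x:[-4,9/2] y:[-11,9] z:[-36,-6] -> miss, prune
  N12 x:[-21/2,-13/2] y:[-22,-15] z:[-36,-11] -> miss, prune

Visited [0, 2, 8, 11, 12]. Tests: 5 box, 0 leaf. Nearest: miss.

== RESULT ==
[0, 2, 8, 11, 12]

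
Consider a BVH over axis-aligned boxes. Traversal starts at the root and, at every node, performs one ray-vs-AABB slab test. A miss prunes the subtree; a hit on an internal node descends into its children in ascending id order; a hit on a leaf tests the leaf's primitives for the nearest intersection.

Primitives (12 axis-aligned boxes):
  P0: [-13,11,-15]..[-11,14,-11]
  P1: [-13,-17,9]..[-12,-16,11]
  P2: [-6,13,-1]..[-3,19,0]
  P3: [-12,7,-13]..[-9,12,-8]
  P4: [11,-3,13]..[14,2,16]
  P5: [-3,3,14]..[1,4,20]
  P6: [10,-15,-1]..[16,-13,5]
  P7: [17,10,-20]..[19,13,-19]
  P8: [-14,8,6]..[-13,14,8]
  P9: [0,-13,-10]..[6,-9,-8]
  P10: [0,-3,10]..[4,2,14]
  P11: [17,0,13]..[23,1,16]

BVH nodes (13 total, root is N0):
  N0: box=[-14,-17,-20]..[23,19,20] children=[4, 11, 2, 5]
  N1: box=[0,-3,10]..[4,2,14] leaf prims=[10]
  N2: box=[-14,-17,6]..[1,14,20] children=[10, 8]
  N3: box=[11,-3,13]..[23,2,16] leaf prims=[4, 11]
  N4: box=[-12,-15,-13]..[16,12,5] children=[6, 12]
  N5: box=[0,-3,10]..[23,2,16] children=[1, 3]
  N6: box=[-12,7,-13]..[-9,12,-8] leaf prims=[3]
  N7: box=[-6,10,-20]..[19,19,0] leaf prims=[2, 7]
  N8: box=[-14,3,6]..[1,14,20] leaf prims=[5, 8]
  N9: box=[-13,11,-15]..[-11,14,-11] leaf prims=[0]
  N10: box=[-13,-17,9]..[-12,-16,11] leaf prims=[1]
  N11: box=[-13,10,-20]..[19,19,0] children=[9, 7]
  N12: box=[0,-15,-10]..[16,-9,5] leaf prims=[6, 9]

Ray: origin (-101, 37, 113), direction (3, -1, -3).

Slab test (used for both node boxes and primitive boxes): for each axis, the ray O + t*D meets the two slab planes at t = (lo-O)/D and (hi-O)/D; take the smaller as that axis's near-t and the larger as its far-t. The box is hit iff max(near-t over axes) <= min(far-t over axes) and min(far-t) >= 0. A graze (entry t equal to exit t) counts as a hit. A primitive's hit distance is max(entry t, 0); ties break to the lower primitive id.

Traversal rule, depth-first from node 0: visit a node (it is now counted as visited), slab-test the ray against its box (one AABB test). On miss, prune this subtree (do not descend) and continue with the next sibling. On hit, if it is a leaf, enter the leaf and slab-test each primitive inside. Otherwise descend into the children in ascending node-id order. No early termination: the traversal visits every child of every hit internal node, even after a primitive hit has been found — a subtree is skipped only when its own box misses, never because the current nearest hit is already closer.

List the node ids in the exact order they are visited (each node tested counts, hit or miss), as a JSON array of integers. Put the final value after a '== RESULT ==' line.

Traverse from the root:
N0 x:[29,124/3] y:[18,54] z:[31,133/3] -> hit [31,124/3], descend [2, 4, 5, 11]
  N2 x:[29,34] y:[23,54] z:[31,107/3] -> hit [31,34], descend [8, 10]
    N8 x:[29,34] y:[23,34] z:[31,107/3] -> hit [31,34] leaf, test {P5@t=33, P8(miss)}
    N10 x:[88/3,89/3] y:[53,54] z:[34,104/3] -> miss, prune
  N4 x:[89/3,39] y:[25,52] z:[36,42] -> hit [36,39], descend [6, 12]
    N6 x:[89/3,92/3] y:[25,30] z:[121/3,42] -> miss, prune
    N12 x:[101/3,39] y:[46,52] z:[36,41] -> miss, prune
  N5 x:[101/3,124/3] y:[35,40] z:[97/3,103/3] -> miss, prune
  N11 x:[88/3,40] y:[18,27] z:[113/3,133/3] -> miss, prune

Summary -> nodes [0, 2, 8, 10, 4, 6, 12, 5, 11]; box-tests=9; leaf-entries=1; first=P5

== RESULT ==
[0, 2, 8, 10, 4, 6, 12, 5, 11]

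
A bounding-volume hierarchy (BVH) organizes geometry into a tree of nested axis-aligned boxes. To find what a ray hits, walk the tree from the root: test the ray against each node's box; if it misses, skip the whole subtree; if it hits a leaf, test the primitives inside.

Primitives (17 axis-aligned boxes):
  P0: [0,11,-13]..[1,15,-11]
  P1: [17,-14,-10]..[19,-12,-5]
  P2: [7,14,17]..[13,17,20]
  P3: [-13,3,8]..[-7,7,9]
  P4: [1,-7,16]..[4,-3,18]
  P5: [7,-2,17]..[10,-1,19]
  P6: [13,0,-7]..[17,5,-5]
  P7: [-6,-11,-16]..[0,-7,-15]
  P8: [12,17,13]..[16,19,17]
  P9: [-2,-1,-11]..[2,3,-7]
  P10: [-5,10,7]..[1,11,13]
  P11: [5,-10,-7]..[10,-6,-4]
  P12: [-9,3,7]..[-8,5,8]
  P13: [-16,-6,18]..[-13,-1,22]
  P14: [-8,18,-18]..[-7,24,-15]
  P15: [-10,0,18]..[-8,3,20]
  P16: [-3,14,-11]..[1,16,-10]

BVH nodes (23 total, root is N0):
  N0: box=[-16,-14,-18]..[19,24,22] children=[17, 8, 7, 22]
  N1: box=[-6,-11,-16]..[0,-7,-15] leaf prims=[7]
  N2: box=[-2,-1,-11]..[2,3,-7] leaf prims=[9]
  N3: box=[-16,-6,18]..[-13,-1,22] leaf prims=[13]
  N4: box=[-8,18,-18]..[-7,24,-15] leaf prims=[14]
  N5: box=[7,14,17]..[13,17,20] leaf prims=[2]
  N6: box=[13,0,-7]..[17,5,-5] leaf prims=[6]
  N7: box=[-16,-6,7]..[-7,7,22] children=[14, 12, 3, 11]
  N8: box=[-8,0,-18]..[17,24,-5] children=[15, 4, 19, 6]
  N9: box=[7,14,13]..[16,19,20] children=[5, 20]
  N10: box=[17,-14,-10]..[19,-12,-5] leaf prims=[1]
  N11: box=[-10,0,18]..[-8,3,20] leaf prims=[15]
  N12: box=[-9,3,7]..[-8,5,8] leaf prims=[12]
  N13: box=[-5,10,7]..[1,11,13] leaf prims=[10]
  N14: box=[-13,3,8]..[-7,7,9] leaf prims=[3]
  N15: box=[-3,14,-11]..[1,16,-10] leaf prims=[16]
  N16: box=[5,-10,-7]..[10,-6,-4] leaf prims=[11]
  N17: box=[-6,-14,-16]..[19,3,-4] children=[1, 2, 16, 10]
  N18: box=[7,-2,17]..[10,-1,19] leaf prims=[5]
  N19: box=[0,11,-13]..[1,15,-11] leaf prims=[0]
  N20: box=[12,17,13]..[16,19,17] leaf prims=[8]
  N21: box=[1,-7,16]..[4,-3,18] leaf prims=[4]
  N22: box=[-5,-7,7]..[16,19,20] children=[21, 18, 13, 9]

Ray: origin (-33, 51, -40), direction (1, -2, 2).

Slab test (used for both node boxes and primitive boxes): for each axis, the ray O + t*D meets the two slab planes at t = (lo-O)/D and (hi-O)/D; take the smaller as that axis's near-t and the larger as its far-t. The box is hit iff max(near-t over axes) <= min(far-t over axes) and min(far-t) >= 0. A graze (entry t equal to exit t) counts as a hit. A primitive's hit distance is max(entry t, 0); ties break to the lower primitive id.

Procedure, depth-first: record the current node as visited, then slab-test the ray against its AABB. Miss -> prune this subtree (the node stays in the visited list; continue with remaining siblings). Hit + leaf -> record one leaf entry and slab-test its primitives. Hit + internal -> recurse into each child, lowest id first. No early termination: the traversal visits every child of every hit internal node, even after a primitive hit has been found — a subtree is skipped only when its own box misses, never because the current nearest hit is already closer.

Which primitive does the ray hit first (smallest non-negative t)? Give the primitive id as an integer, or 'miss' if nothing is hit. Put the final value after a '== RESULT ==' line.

Walk:
N0 x:[17,52] y:[27/2,65/2] z:[11,31] -> hit [17,31], descend [7, 8, 17, 22]
  N7 x:[17,26] y:[22,57/2] z:[47/2,31] -> hit [47/2,26], descend [3, 11, 12, 14]
    N3 x:[17,20] y:[26,57/2] z:[29,31] -> miss, prune
    N11 x:[23,25] y:[24,51/2] z:[29,30] -> miss, prune
    N12 x:[24,25] y:[23,24] z:[47/2,24] -> hit [24,24] leaf, test {P12@t=24}
    N14 x:[20,26] y:[22,24] z:[24,49/2] -> hit [24,24] leaf, test {P3@t=24}
  N8 x:[25,50] y:[27/2,51/2] z:[11,35/2] -> miss, prune
  N17 x:[27,52] y:[24,65/2] z:[12,18] -> miss, prune
  N22 x:[28,49] y:[16,29] z:[47/2,30] -> hit [28,29], descend [9, 13, 18, 21]
    N9 x:[40,49] y:[16,37/2] z:[53/2,30] -> miss, prune
    N13 x:[28,34] y:[20,41/2] z:[47/2,53/2] -> miss, prune
    N18 x:[40,43] y:[26,53/2] z:[57/2,59/2] -> miss, prune
    N21 x:[34,37] y:[27,29] z:[28,29] -> miss, prune

order=[0, 7, 3, 11, 12, 14, 8, 17, 22, 9, 13, 18, 21]  |boxes|=13  |leaves|=2  hit=P3

== RESULT ==
3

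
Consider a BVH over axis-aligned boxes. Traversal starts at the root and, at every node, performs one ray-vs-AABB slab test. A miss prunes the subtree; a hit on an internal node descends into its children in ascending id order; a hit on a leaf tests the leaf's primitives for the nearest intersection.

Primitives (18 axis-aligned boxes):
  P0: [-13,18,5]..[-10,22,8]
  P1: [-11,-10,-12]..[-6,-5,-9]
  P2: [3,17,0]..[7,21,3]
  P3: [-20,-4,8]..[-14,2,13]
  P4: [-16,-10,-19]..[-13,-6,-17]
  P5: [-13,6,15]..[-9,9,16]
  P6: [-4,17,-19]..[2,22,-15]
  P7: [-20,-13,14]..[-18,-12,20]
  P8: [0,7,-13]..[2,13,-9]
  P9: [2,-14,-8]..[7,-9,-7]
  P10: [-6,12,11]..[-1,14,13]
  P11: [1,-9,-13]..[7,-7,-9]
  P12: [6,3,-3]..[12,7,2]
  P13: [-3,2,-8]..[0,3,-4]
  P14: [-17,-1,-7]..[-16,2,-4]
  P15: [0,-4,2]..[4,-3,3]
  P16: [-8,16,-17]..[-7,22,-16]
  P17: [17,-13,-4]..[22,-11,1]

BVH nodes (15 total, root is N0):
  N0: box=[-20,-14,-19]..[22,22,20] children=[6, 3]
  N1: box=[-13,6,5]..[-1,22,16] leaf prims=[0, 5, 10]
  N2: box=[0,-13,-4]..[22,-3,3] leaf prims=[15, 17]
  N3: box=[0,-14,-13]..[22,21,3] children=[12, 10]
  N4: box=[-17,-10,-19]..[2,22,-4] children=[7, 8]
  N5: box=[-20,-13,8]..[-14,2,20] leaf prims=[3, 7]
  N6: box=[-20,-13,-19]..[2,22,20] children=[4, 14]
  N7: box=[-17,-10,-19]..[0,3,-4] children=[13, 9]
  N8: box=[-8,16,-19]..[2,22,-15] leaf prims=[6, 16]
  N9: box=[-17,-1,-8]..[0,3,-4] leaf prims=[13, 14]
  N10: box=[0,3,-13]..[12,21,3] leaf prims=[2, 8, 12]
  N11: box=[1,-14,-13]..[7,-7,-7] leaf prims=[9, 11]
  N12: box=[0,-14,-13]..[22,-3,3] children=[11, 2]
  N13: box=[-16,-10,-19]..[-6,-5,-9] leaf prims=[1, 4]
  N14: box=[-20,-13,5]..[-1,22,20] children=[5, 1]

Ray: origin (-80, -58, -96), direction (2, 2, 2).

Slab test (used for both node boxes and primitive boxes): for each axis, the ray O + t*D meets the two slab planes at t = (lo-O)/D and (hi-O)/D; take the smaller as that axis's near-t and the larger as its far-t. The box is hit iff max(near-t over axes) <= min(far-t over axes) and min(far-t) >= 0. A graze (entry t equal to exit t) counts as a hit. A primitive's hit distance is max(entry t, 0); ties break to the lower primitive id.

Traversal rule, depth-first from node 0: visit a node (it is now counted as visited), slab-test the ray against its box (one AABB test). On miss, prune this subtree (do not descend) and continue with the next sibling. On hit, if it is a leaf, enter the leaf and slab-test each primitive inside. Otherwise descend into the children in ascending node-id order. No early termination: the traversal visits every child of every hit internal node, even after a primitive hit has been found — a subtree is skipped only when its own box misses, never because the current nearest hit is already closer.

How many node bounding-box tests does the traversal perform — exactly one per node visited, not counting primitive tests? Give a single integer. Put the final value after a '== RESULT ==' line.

Traverse from the root:
N0 x:[30,51] y:[22,40] z:[77/2,58] -> hit [77/2,40], descend [3, 6]
  N3 x:[40,51] y:[22,79/2] z:[83/2,99/2] -> miss, prune
  N6 x:[30,41] y:[45/2,40] z:[77/2,58] -> hit [77/2,40], descend [4, 14]
    N4 x:[63/2,41] y:[24,40] z:[77/2,46] -> hit [77/2,40], descend [7, 8]
      N7 x:[63/2,40] y:[24,61/2] z:[77/2,46] -> miss, prune
      N8 x:[36,41] y:[37,40] z:[77/2,81/2] -> hit [77/2,40] leaf, test {P6@t=77/2, P16(miss)}
    N14 x:[30,79/2] y:[45/2,40] z:[101/2,58] -> miss, prune

Summary -> nodes [0, 3, 6, 4, 7, 8, 14]; box-tests=7; leaf-entries=1; first=P6

== RESULT ==
7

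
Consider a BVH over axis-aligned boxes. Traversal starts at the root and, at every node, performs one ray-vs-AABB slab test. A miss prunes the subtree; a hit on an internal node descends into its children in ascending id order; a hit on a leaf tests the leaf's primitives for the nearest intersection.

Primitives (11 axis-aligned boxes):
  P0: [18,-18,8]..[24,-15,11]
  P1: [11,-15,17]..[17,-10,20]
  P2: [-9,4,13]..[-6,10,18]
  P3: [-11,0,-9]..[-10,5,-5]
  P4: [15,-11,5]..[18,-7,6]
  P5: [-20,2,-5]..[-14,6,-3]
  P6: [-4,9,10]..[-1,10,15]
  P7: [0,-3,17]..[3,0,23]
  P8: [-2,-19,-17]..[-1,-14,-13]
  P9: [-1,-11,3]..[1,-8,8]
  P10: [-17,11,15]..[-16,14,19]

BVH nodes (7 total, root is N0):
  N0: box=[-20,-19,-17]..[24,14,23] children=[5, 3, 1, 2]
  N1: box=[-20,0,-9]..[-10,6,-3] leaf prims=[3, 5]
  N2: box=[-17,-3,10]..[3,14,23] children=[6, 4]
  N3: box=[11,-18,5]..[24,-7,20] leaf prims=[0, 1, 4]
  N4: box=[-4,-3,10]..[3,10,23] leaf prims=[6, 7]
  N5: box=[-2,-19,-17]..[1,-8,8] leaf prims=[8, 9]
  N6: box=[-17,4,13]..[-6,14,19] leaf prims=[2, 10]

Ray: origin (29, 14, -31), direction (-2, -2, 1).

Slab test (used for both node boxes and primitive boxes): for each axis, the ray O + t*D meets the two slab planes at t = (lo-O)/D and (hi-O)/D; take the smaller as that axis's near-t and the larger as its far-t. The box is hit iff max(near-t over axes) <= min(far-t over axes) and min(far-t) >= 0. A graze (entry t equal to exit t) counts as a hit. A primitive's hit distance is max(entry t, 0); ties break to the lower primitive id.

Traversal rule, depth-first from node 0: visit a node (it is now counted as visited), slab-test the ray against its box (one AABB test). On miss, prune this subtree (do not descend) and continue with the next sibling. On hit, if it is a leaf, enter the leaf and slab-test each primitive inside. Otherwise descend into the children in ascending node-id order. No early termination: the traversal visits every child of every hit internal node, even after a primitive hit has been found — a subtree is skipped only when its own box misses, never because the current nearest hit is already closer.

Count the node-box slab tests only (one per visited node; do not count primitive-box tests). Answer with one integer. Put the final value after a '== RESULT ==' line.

Walk:
N0 x:[5/2,49/2] y:[0,33/2] z:[14,54] -> hit [14,33/2], descend [1, 2, 3, 5]
  N1 x:[39/2,49/2] y:[4,7] z:[22,28] -> miss, prune
  N2 x:[13,23] y:[0,17/2] z:[41,54] -> miss, prune
  N3 x:[5/2,9] y:[21/2,16] z:[36,51] -> miss, prune
  N5 x:[14,31/2] y:[11,33/2] z:[14,39] -> hit [14,31/2] leaf, test {P8@t=15, P9(miss)}

order=[0, 1, 2, 3, 5]  |boxes|=5  |leaves|=1  hit=P8

== RESULT ==
5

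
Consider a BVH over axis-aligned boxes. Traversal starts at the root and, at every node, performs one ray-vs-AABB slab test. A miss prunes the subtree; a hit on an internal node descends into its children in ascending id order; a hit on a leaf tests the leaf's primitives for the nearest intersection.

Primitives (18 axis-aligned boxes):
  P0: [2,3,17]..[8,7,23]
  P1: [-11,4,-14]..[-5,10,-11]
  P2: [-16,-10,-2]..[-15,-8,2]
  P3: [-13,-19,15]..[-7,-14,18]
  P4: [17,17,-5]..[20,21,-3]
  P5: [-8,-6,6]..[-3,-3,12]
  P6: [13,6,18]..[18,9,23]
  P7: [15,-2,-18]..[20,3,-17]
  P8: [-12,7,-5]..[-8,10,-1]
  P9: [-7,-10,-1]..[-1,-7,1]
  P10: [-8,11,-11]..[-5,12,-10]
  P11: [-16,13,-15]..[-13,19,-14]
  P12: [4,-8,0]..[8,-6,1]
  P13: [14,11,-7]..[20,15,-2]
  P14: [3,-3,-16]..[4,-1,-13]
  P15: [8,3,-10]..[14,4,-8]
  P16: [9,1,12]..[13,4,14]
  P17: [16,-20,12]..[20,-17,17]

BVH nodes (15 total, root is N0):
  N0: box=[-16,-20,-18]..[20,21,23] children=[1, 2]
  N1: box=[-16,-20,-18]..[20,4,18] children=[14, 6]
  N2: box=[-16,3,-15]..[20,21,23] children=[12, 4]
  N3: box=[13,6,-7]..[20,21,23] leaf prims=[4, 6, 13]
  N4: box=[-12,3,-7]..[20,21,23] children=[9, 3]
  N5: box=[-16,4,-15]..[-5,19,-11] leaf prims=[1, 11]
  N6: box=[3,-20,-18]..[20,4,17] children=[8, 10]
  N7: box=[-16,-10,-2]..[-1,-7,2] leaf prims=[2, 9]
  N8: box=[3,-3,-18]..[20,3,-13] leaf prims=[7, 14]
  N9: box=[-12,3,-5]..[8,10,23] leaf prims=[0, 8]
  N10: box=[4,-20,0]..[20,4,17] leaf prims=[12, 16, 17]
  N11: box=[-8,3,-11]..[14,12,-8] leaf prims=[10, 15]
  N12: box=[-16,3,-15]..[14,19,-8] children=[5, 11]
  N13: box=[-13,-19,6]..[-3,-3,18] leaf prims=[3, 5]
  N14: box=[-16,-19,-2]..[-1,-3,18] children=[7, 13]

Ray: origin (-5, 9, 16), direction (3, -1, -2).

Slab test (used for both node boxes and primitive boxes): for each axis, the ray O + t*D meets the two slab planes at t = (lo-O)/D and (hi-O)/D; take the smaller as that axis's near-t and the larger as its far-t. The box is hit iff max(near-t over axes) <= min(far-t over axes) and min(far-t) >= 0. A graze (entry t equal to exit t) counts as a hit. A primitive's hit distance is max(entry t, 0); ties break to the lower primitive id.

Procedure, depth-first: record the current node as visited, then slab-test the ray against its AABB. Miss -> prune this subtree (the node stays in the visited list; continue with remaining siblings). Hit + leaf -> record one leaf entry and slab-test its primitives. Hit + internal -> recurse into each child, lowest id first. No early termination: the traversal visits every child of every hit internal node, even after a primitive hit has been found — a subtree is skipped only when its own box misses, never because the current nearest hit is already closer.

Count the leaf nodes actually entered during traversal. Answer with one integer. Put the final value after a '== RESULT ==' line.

Walk:
N0 x:[-11/3,25/3] y:[-12,29] z:[-7/2,17] -> hit [-7/2,25/3], descend [1, 2]
  N1 x:[-11/3,25/3] y:[5,29] z:[-1,17] -> hit [5,25/3], descend [6, 14]
    N6 x:[8/3,25/3] y:[5,29] z:[-1/2,17] -> hit [5,25/3], descend [8, 10]
      N8 x:[8/3,25/3] y:[6,12] z:[29/2,17] -> miss, prune
      N10 x:[3,25/3] y:[5,29] z:[-1/2,8] -> hit [5,8] leaf, test {P12(miss), P16(miss), P17(miss)}
    N14 x:[-11/3,4/3] y:[12,28] z:[-1,9] -> miss, prune
  N2 x:[-11/3,25/3] y:[-12,6] z:[-7/2,31/2] -> hit [-7/2,6], descend [4, 12]
    N4 x:[-7/3,25/3] y:[-12,6] z:[-7/2,23/2] -> hit [-7/3,6], descend [3, 9]
      N3 x:[6,25/3] y:[-12,3] z:[-7/2,23/2] -> miss, prune
      N9 x:[-7/3,13/3] y:[-1,6] z:[-7/2,21/2] -> hit [-1,13/3] leaf, test {P0(miss), P8(miss)}
    N12 x:[-11/3,19/3] y:[-10,6] z:[12,31/2] -> miss, prune

order=[0, 1, 6, 8, 10, 14, 2, 4, 3, 9, 12]  |boxes|=11  |leaves|=2  hit=miss

== RESULT ==
2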